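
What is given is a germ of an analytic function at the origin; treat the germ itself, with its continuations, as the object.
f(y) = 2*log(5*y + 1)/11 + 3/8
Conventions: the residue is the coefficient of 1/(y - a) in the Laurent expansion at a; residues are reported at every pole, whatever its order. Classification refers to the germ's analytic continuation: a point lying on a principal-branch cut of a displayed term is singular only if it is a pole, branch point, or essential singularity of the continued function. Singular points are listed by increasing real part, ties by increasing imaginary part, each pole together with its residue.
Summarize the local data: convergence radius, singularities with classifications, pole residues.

Radius of convergence at 0: 1/5.
At -1/5: a logarithmic branch point.

Branch term (2/11)*log(1 - y/(-1/5)): its argument vanishes at y = -1/5, a logarithmic branch point, modulus 1/5.
The radius of convergence is the smallest modulus among the singular points: 1/5.


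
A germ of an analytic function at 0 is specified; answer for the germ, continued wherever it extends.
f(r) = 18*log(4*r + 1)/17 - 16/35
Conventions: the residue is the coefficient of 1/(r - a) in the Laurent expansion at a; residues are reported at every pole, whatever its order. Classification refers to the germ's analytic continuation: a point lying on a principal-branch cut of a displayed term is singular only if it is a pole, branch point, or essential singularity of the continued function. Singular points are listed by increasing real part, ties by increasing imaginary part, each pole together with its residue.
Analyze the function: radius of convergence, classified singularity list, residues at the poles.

Branch term (18/17)*log(1 - r/(-1/4)): its argument vanishes at r = -1/4, a logarithmic branch point, modulus 1/4.
The radius of convergence is the smallest modulus among the singular points: 1/4.

Radius of convergence at 0: 1/4.
At -1/4: a logarithmic branch point.


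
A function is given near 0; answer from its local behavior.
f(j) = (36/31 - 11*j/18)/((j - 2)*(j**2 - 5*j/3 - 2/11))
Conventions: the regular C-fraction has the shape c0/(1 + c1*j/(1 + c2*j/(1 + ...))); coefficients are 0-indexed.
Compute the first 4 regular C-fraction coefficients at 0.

The regular C-fraction coefficients are [99/31, 5957/648, 2202695/3860136, -683058798/1192859465].

Taylor coefficients (expand at 0): a_0 = 99/31, a_1 = -65527/2232, a_2 = 479831/1674, a_3 = -224101669/80352.
c0 = a_0 = 99/31. Peel one level at a time: if S = 1 + c*j/S' with S'(0) = 1, then c is the j-coefficient of S and S' = c*j/(S - 1).
S_1 = c0/f = 1 + (5957/648)*j + (-2202695/419904)*j^2 + ...; c1 = 5957/648.
S_2 = c1*j/(S_1 - 1) = 1 + (2202695/3860136)*j + (139141607/425830188)*j^2 + ...; c2 = 2202695/3860136.
S_3 = c2*j/(S_2 - 1) = 1 + (-683058798/1192859465)*j + ...; c3 = -683058798/1192859465.


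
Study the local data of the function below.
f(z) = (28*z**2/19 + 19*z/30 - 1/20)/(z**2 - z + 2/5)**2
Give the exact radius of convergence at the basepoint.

Denominator factor (z**2 - z + 2/5)^2: discriminant -3/5, complex-conjugate roots (1/2) + ((1/10)*sqrt(15))*i and (1/2) - ((1/10)*sqrt(15))*i; poles of order 2, moduli (1/5)*sqrt(10) and (1/5)*sqrt(10).
The radius of convergence is the smallest modulus among the singular points: (1/5)*sqrt(10).

The radius of convergence is (1/5)*sqrt(10).


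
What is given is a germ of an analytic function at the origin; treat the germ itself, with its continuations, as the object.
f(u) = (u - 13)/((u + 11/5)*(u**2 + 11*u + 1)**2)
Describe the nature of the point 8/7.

The point is a regular point.

Denominator factors: u + 11/5 = 117/35 at u = 8/7; u**2 + 11*u + 1 = 729/49 at u = 8/7 — none vanishes.
So the germ continues analytically to 8/7.


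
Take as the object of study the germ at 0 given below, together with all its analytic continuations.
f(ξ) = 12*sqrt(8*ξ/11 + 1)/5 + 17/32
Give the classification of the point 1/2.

There is no denominator, hence no pole anywhere.
Branch term sqrt(1 - ξ/(-11/8)): argument at 1/2 is 15/11, nonzero, so 1/2 is not its branch point (a point on a principal cut is still regular for the continued germ).
So the germ continues analytically to 1/2.

The point is a regular point.


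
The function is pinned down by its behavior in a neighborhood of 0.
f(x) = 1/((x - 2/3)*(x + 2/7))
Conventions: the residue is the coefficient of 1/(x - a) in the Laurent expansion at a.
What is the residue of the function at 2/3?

The residue is 21/20.

At the order-1 pole 2/3 set g(x) = (x - (2/3))*f(x) = 1/(x + 2/7).
Simple pole: residue = g(a) at a = 2/3, which is 21/20.


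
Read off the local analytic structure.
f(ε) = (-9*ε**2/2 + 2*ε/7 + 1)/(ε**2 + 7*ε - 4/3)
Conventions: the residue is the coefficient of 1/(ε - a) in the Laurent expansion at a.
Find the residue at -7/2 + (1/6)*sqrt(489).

The residue is 445/28 - (465/652)*sqrt(489).

The factor ε**2 + 7*ε - 4/3 splits as (ε - a)(ε - a') with a = -7/2 + (1/6)*sqrt(489), a' = -7/2 - (1/6)*sqrt(489). At the order-1 pole a set g(ε) = (ε - a)*f(ε) = [-9*ε**2/2 + 2*ε/7 + 1] / (ε - a').
Simple pole: residue = g(a) at a = -7/2 + (1/6)*sqrt(489), which is 445/28 - (465/652)*sqrt(489).


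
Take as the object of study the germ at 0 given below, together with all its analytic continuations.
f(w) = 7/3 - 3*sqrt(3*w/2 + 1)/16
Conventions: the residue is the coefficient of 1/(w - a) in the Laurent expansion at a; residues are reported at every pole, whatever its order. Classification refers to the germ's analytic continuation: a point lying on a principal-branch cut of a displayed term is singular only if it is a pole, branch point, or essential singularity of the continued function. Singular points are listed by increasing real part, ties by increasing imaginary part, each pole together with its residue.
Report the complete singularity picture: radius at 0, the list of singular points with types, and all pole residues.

Branch term (-3/16)*sqrt(1 - w/(-2/3)): its argument vanishes at w = -2/3, a square-root branch point, modulus 2/3.
The radius of convergence is the smallest modulus among the singular points: 2/3.

Radius of convergence at 0: 2/3.
At -2/3: an algebraic (square-root) branch point.


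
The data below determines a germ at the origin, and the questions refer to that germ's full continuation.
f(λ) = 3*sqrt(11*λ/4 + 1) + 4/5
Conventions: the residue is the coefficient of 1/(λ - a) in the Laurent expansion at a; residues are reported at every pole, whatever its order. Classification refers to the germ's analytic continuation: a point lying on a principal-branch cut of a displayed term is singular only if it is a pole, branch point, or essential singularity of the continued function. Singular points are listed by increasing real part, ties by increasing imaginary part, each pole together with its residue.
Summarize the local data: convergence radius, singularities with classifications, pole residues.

Branch term (3)*sqrt(1 - λ/(-4/11)): its argument vanishes at λ = -4/11, a square-root branch point, modulus 4/11.
The radius of convergence is the smallest modulus among the singular points: 4/11.

Radius of convergence at 0: 4/11.
At -4/11: an algebraic (square-root) branch point.


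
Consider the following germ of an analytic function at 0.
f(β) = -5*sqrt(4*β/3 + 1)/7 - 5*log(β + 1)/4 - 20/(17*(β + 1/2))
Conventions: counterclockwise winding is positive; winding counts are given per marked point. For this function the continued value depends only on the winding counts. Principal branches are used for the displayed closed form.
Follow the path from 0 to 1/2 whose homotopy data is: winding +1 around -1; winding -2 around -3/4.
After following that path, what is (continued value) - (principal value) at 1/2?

Continued minus principal equals -(5/2)*pi*i.

The rational part is single-valued and drops out of the difference; each branch term changes only by its own monodromy.
(-5/7)*sqrt(1 - β/(-3/4)): winding -2 is even, the square root returns to the same sheet, contribution 0.
(-5/4)*log(1 - β/(-1)): each positive loop around -1 adds 2*pi*i to the log, so winding +1 contributes (-5/4)*(1)*2*pi*i = -(5/2)*pi*i.
Summing the contributions at β = 1/2 gives -(5/2)*pi*i.


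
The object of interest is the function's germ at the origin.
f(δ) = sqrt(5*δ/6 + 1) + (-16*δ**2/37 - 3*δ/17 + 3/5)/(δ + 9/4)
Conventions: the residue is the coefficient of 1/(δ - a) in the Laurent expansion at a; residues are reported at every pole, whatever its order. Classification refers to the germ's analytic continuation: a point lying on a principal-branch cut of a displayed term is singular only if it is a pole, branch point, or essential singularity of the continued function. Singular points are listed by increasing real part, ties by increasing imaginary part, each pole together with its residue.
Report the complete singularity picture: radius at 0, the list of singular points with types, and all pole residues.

Radius of convergence at 0: 6/5.
At -9/4: a pole of order 1; residue -14997/12580.
At -6/5: an algebraic (square-root) branch point.

Denominator factor (δ + 9/4): pole of order 1 at -9/4, modulus 9/4.
Branch term (1)*sqrt(1 - δ/(-6/5)): its argument vanishes at δ = -6/5, a square-root branch point, modulus 6/5.
The radius of convergence is the smallest modulus among the singular points: 6/5.
The branch term is analytic at -9/4 and contributes nothing to the residue; only the rational part matters.
At the order-1 pole -9/4 set g(δ) = (δ - (-9/4))*(rational part) = -16*δ**2/37 - 3*δ/17 + 3/5.
Simple pole: residue = g(a) at a = -9/4, which is -14997/12580.
List the singular points by increasing real part (a conjugate pair: the negative imaginary part first).


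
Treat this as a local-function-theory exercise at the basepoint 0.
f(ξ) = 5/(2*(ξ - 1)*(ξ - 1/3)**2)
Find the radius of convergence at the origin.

Denominator factor (ξ - 1): pole of order 1 at 1, modulus 1.
Denominator factor (ξ - 1/3)^2: pole of order 2 at 1/3, modulus 1/3.
The radius of convergence is the smallest modulus among the singular points: 1/3.

The radius of convergence is 1/3.


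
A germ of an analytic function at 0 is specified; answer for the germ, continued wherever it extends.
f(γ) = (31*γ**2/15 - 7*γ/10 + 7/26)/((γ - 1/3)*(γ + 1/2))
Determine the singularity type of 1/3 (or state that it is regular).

The denominator factor γ - 1/3 vanishes at 1/3 and appears to the power 1; the numerator there equals 466/1755, nonzero, and no other factor vanishes.
Hence a pole whose order is the multiplicity, 1.

The point is a pole of order 1.


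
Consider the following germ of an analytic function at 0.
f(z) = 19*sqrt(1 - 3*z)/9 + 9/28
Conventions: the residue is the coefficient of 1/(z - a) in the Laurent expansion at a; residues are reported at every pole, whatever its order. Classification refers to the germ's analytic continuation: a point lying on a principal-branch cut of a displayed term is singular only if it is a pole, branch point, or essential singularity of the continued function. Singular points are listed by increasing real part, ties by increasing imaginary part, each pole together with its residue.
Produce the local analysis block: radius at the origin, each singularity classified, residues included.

Radius of convergence at 0: 1/3.
At 1/3: an algebraic (square-root) branch point.

Branch term (19/9)*sqrt(1 - z/(1/3)): its argument vanishes at z = 1/3, a square-root branch point, modulus 1/3.
The radius of convergence is the smallest modulus among the singular points: 1/3.


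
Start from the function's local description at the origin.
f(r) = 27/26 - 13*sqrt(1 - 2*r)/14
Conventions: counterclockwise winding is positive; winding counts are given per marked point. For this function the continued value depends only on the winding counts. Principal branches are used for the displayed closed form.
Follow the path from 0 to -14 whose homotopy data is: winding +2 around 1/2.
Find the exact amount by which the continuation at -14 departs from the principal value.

The rational part is single-valued and drops out of the difference; each branch term changes only by its own monodromy.
(-13/14)*sqrt(1 - r/(1/2)): winding +2 is even, the square root returns to the same sheet, contribution 0.
Summing the contributions at r = -14 gives 0.

Continued minus principal equals 0.


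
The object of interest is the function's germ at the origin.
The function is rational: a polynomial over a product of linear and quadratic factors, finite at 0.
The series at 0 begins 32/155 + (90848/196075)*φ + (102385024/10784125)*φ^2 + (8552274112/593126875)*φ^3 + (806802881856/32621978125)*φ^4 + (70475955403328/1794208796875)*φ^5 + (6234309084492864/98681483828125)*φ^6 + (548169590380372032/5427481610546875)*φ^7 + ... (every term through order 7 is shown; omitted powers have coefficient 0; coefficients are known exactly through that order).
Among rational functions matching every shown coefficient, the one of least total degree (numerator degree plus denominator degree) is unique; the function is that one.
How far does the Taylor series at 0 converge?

No rational of total degree below 5 reproduces all 8 coefficients; solving the [2/3] Pade equations on them gives f(φ) = (30*φ**2 + 12*φ/23 + 22/31)/((φ - 5/8)*(φ**2 - φ/2 - 11/2)), whose expansion matches every shown term.
Denominator factor (φ**2 - φ/2 - 11/2): discriminant 89/4, real irrational roots 1/4 + (1/4)*sqrt(89) and 1/4 - (1/4)*sqrt(89); poles of order 1, moduli 1/4 + (1/4)*sqrt(89) and -1/4 + (1/4)*sqrt(89).
Denominator factor (φ - 5/8): pole of order 1 at 5/8, modulus 5/8.
The radius of convergence is the smallest modulus among the singular points: 5/8.

The radius of convergence is 5/8.


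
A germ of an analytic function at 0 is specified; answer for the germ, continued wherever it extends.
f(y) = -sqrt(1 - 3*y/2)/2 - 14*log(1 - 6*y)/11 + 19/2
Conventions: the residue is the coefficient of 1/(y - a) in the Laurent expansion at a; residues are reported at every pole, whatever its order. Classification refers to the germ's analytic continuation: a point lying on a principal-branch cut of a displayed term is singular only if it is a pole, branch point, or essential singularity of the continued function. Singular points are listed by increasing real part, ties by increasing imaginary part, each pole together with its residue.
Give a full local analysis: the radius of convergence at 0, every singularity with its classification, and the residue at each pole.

Radius of convergence at 0: 1/6.
At 1/6: a logarithmic branch point.
At 2/3: an algebraic (square-root) branch point.

Branch term (-14/11)*log(1 - y/(1/6)): its argument vanishes at y = 1/6, a logarithmic branch point, modulus 1/6.
Branch term (-1/2)*sqrt(1 - y/(2/3)): its argument vanishes at y = 2/3, a square-root branch point, modulus 2/3.
The radius of convergence is the smallest modulus among the singular points: 1/6.
List the singular points by increasing real part (a conjugate pair: the negative imaginary part first).


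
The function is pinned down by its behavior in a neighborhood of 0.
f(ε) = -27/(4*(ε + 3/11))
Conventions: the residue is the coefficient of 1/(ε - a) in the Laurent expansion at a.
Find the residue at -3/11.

At the order-1 pole -3/11 set g(ε) = (ε - (-3/11))*f(ε) = -27/4.
Simple pole: residue = g(a) at a = -3/11, which is -27/4.

The residue is -27/4.


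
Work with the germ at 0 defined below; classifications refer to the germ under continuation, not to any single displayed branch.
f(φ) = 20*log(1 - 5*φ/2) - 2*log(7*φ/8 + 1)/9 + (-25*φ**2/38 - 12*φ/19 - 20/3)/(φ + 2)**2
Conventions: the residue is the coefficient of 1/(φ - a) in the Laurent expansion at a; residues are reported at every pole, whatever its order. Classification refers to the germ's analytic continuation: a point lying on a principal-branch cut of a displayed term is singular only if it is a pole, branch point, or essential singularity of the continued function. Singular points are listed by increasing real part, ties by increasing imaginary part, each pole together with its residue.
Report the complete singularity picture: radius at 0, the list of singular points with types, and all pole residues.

Denominator factor (φ + 2)^2: pole of order 2 at -2, modulus 2.
Branch term (-2/9)*log(1 - φ/(-8/7)): its argument vanishes at φ = -8/7, a logarithmic branch point, modulus 8/7.
Branch term (20)*log(1 - φ/(2/5)): its argument vanishes at φ = 2/5, a logarithmic branch point, modulus 2/5.
The radius of convergence is the smallest modulus among the singular points: 2/5.
The branch terms are analytic at -2 and contribute nothing to the residue; only the rational part matters.
At the order-2 pole -2 set g(φ) = (φ - (-2))^2*(rational part) = -25*φ**2/38 - 12*φ/19 - 20/3.
Order-2 pole: residue = g'(a); g'(-2) = 2, so the residue is 2.
List the singular points by increasing real part (a conjugate pair: the negative imaginary part first).

Radius of convergence at 0: 2/5.
At -2: a pole of order 2; residue 2.
At -8/7: a logarithmic branch point.
At 2/5: a logarithmic branch point.


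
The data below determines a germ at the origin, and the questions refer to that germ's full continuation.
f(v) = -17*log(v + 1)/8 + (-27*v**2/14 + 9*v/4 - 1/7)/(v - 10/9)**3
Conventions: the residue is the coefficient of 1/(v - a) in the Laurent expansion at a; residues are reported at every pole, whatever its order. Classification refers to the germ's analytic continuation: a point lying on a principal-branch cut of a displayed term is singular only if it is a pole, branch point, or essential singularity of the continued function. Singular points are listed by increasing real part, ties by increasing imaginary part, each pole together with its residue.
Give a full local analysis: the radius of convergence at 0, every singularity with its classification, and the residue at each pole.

Denominator factor (v - 10/9)^3: pole of order 3 at 10/9, modulus 10/9.
Branch term (-17/8)*log(1 - v/(-1)): its argument vanishes at v = -1, a logarithmic branch point, modulus 1.
The radius of convergence is the smallest modulus among the singular points: 1.
The branch term is analytic at 10/9 and contributes nothing to the residue; only the rational part matters.
At the order-3 pole 10/9 set g(v) = (v - (10/9))^3*(rational part) = -27*v**2/14 + 9*v/4 - 1/7.
Order-3 pole: residue = g''(a)/2; g''(10/9) = -27/7, so the residue is -27/14.
List the singular points by increasing real part (a conjugate pair: the negative imaginary part first).

Radius of convergence at 0: 1.
At -1: a logarithmic branch point.
At 10/9: a pole of order 3; residue -27/14.


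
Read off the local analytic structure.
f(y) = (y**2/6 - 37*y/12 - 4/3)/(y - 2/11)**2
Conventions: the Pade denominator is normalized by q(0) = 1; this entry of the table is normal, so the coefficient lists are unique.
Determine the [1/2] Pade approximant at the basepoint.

Taylor coefficients needed (expand at 0): a_0 = -121/3, a_1 = -8591/16, a_2 = -74899/16, a_3 = -2256045/64.
Write the denominator as Q(y) = 1 + q1*y + q2*y^2. Requiring Q*f - P = O(y^4) with deg P <= 1 kills the coefficients of y^2..y^3 in Q*f:
  y^2: a_2 + q1*a_1 + q2*a_0 = 0, i.e. -74899/16 + (-8591/16)*q1 + (-121/3)*q2 = 0.
  y^3: a_3 + q1*a_2 + q2*a_1 = 0, i.e. -2256045/64 + (-74899/16)*q1 + (-8591/16)*q2 = 0.
Solving this linear system: q1 = -57267/5219, q2 = 626547/20876.
The numerator is Q*f truncated at degree 1: P0 = a_0 = -121/3; P1 = a_1 + q1*a_0 = -7880125/83504.

The Pade approximant has numerator coefficients [-121/3, -7880125/83504]; denominator coefficients [1, -57267/5219, 626547/20876].


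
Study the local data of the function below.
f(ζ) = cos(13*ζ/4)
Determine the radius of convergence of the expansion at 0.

The radius of convergence is infinite.

The factor cos(13*ζ/4) is entire and contributes no finite singular point.
The polynomial part has no poles.
No finite singular points: the Taylor series at 0 converges everywhere.


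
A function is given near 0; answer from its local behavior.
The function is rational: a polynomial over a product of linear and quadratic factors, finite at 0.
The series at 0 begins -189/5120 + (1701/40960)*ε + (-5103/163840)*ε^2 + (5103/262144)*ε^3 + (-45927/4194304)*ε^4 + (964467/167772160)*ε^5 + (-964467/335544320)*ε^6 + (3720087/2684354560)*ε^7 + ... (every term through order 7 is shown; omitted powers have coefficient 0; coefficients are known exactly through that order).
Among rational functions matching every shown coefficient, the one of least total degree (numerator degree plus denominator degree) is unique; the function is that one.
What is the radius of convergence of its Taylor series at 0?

The radius of convergence is 8/3.

No rational of total degree below 3 reproduces all 8 coefficients; solving the [0/3] Pade equations on them gives f(ε) = -7/(10*(ε + 8/3)**3), whose expansion matches every shown term.
Denominator factor (ε + 8/3)^3: pole of order 3 at -8/3, modulus 8/3.
The radius of convergence is the smallest modulus among the singular points: 8/3.


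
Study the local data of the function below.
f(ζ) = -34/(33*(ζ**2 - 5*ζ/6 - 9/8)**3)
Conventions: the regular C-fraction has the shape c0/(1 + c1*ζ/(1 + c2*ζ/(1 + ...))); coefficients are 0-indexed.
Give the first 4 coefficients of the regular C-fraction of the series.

Taylor coefficients (expand at 0): a_0 = 17408/24057, a_1 = -348160/216513, a_2 = 25206784/5845851, a_3 = -4099932160/473513931.
c0 = a_0 = 17408/24057. Peel one level at a time: if S = 1 + c*ζ/S' with S'(0) = 1, then c is the ζ-coefficient of S and S' = c*ζ/(S - 1).
S_1 = c0/f = 1 + (20/9)*ζ + (-248/243)*ζ^2 + ...; c1 = 20/9.
S_2 = c1*ζ/(S_1 - 1) = 1 + (62/135)*ζ + (98732/54675)*ζ^2 + ...; c2 = 62/135.
S_3 = c2*ζ/(S_2 - 1) = 1 + (-49366/12555)*ζ + ...; c3 = -49366/12555.

The regular C-fraction coefficients are [17408/24057, 20/9, 62/135, -49366/12555].


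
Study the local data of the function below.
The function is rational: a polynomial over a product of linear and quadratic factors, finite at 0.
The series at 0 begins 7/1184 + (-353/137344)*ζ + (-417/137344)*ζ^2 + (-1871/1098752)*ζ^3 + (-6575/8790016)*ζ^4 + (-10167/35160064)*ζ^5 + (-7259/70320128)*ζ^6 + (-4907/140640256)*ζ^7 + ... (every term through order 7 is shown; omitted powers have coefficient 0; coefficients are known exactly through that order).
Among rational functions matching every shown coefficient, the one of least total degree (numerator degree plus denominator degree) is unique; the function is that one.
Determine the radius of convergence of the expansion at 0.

The radius of convergence is 4.

No rational of total degree below 4 reproduces all 8 coefficients; solving the [1/3] Pade equations on them gives f(ζ) = (13*ζ/29 - 14/37)/(ζ - 4)**3, whose expansion matches every shown term.
Denominator factor (ζ - 4)^3: pole of order 3 at 4, modulus 4.
The radius of convergence is the smallest modulus among the singular points: 4.


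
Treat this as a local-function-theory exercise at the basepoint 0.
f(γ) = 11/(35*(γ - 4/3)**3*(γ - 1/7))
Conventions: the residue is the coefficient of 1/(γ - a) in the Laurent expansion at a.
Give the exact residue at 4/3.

The residue is 14553/78125.

At the order-3 pole 4/3 set g(γ) = (γ - (4/3))^3*f(γ) = 11/(35*(γ - 1/7)).
Order-3 pole: residue = g''(a)/2; g''(4/3) = 29106/78125, so the residue is 14553/78125.


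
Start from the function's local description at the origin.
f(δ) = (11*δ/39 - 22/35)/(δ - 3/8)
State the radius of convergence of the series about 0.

The radius of convergence is 3/8.

Denominator factor (δ - 3/8): pole of order 1 at 3/8, modulus 3/8.
The radius of convergence is the smallest modulus among the singular points: 3/8.


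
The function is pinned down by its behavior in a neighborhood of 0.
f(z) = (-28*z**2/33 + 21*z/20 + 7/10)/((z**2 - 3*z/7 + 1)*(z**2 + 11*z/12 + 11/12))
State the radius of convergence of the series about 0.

Denominator factor (z**2 - 3*z/7 + 1): discriminant -187/49, complex-conjugate roots (3/14) + ((1/14)*sqrt(187))*i and (3/14) - ((1/14)*sqrt(187))*i; poles of order 1, moduli 1 and 1.
Denominator factor (z**2 + 11*z/12 + 11/12): discriminant -407/144, complex-conjugate roots (-11/24) + ((1/24)*sqrt(407))*i and (-11/24) - ((1/24)*sqrt(407))*i; poles of order 1, moduli (1/6)*sqrt(33) and (1/6)*sqrt(33).
The radius of convergence is the smallest modulus among the singular points: (1/6)*sqrt(33).

The radius of convergence is (1/6)*sqrt(33).


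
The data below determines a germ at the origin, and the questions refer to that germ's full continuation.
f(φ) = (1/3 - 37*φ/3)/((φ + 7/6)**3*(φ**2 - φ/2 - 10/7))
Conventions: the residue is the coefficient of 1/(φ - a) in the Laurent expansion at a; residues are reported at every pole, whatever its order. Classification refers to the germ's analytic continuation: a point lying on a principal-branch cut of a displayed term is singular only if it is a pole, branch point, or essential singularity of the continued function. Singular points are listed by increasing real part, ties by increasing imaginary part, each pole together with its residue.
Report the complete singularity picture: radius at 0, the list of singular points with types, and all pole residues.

Denominator factor (φ + 7/6)^3: pole of order 3 at -7/6, modulus 7/6.
Denominator factor (φ**2 - φ/2 - 10/7): discriminant 167/28, real irrational roots 1/4 + (1/28)*sqrt(1169) and 1/4 - (1/28)*sqrt(1169); poles of order 1, moduli 1/4 + (1/28)*sqrt(1169) and -1/4 + (1/28)*sqrt(1169).
The radius of convergence is the smallest modulus among the singular points: -1/4 + (1/28)*sqrt(1169).
At the order-3 pole -7/6 set g(φ) = (φ - (-7/6))^3*f(φ) = (1/3 - 37*φ/3)/(φ**2 - φ/2 - 10/7).
Order-3 pole: residue = g''(a)/2; g''(-7/6) = 2962638/2197, so the residue is 1481319/2197.
The factor φ**2 - φ/2 - 10/7 splits as (φ - a)(φ - a') with a = 1/4 - (1/28)*sqrt(1169), a' = 1/4 + (1/28)*sqrt(1169). At the order-1 pole a set g(φ) = (φ - a)*f(φ) = [(1/3 - 37*φ/3)/(φ + 7/6)**3] / (φ - a').
Simple pole: residue = g(a) at a = 1/4 - (1/28)*sqrt(1169), which is -1481319/4394 - (7226793/733798)*sqrt(1169).
The factor φ**2 - φ/2 - 10/7 splits as (φ - a)(φ - a') with a = 1/4 + (1/28)*sqrt(1169), a' = 1/4 - (1/28)*sqrt(1169). At the order-1 pole a set g(φ) = (φ - a)*f(φ) = [(1/3 - 37*φ/3)/(φ + 7/6)**3] / (φ - a').
Simple pole: residue = g(a) at a = 1/4 + (1/28)*sqrt(1169), which is -1481319/4394 + (7226793/733798)*sqrt(1169).
List the singular points by increasing real part (a conjugate pair: the negative imaginary part first).

Radius of convergence at 0: -1/4 + (1/28)*sqrt(1169).
At -7/6: a pole of order 3; residue 1481319/2197.
At 1/4 - (1/28)*sqrt(1169): a pole of order 1; residue -1481319/4394 - (7226793/733798)*sqrt(1169).
At 1/4 + (1/28)*sqrt(1169): a pole of order 1; residue -1481319/4394 + (7226793/733798)*sqrt(1169).


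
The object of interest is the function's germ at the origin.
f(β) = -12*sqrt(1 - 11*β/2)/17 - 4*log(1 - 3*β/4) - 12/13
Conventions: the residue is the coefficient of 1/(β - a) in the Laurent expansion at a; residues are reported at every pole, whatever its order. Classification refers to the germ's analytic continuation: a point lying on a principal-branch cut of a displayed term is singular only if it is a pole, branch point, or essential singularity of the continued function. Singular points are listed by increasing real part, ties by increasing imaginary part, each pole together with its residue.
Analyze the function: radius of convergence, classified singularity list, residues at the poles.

Radius of convergence at 0: 2/11.
At 2/11: an algebraic (square-root) branch point.
At 4/3: a logarithmic branch point.

Branch term (-4)*log(1 - β/(4/3)): its argument vanishes at β = 4/3, a logarithmic branch point, modulus 4/3.
Branch term (-12/17)*sqrt(1 - β/(2/11)): its argument vanishes at β = 2/11, a square-root branch point, modulus 2/11.
The radius of convergence is the smallest modulus among the singular points: 2/11.
List the singular points by increasing real part (a conjugate pair: the negative imaginary part first).


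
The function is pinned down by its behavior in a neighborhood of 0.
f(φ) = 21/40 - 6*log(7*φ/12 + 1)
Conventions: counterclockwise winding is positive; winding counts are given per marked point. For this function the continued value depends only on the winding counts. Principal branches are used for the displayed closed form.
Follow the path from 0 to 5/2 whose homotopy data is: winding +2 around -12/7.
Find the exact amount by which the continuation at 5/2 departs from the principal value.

Continued minus principal equals -(24)*pi*i.

The rational part is single-valued and drops out of the difference; each branch term changes only by its own monodromy.
(-6)*log(1 - φ/(-12/7)): each positive loop around -12/7 adds 2*pi*i to the log, so winding +2 contributes (-6)*(2)*2*pi*i = -(24)*pi*i.
Summing the contributions at φ = 5/2 gives -(24)*pi*i.


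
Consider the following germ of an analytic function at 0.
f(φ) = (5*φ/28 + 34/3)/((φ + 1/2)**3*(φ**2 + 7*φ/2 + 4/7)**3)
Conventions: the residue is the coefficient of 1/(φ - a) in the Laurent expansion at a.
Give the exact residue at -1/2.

At the order-3 pole -1/2 set g(φ) = (φ - (-1/2))^3*f(φ) = (5*φ/28 + 34/3)/(φ**2 + 7*φ/2 + 4/7)**3.
Order-3 pole: residue = g''(a)/2; g''(-1/2) = -488578804/371293, so the residue is -244289402/371293.

The residue is -244289402/371293.


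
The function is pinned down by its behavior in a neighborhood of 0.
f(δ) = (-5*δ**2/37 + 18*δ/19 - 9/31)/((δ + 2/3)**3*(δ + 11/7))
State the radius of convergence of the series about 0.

The radius of convergence is 2/3.

Denominator factor (δ + 2/3)^3: pole of order 3 at -2/3, modulus 2/3.
Denominator factor (δ + 11/7): pole of order 1 at -11/7, modulus 11/7.
The radius of convergence is the smallest modulus among the singular points: 2/3.


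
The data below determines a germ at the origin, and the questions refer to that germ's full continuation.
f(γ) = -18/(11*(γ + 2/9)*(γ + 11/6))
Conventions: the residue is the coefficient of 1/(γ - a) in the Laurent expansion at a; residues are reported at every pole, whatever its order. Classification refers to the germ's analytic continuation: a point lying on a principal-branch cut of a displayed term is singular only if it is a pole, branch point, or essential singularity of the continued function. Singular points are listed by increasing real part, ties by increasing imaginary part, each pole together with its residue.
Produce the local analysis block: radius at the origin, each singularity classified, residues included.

Radius of convergence at 0: 2/9.
At -11/6: a pole of order 1; residue 324/319.
At -2/9: a pole of order 1; residue -324/319.

Denominator factor (γ + 11/6): pole of order 1 at -11/6, modulus 11/6.
Denominator factor (γ + 2/9): pole of order 1 at -2/9, modulus 2/9.
The radius of convergence is the smallest modulus among the singular points: 2/9.
At the order-1 pole -11/6 set g(γ) = (γ - (-11/6))*f(γ) = -18/(11*(γ + 2/9)).
Simple pole: residue = g(a) at a = -11/6, which is 324/319.
At the order-1 pole -2/9 set g(γ) = (γ - (-2/9))*f(γ) = -18/(11*(γ + 11/6)).
Simple pole: residue = g(a) at a = -2/9, which is -324/319.
List the singular points by increasing real part (a conjugate pair: the negative imaginary part first).


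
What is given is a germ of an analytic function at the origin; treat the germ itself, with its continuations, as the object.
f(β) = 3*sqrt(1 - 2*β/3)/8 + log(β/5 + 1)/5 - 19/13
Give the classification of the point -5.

The point is a logarithmic branch point.

The term (1/5)*log(1 - β/(-5)) has argument 1 - -5/(-5) = 0 at -5: a logarithmic (infinitely-sheeted) branch point; the remaining terms are analytic or single-valued there.


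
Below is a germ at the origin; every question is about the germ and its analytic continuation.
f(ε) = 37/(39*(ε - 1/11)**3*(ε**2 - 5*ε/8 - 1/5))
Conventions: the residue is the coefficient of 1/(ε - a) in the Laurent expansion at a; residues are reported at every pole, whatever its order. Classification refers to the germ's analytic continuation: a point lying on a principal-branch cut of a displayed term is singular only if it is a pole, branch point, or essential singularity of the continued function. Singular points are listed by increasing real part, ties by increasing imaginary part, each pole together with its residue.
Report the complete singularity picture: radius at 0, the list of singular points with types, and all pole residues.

Denominator factor (ε - 1/11)^3: pole of order 3 at 1/11, modulus 1/11.
Denominator factor (ε**2 - 5*ε/8 - 1/5): discriminant 381/320, real irrational roots 5/16 + (1/80)*sqrt(1905) and 5/16 - (1/80)*sqrt(1905); poles of order 1, moduli 5/16 + (1/80)*sqrt(1905) and -5/16 + (1/80)*sqrt(1905).
The radius of convergence is the smallest modulus among the singular points: 1/11.
The factor ε**2 - 5*ε/8 - 1/5 splits as (ε - a)(ε - a') with a = 5/16 - (1/80)*sqrt(1905), a' = 5/16 + (1/80)*sqrt(1905). At the order-1 pole a set g(ε) = (ε - a)*f(ε) = [37/(39*(ε - 1/11)**3)] / (ε - a').
Simple pole: residue = g(a) at a = 5/16 - (1/80)*sqrt(1905), which is 311108073100/22632901551 + (6653269700/24567337581)*sqrt(1905).
At the order-3 pole 1/11 set g(ε) = (ε - (1/11))^3*f(ε) = 37/(39*(ε**2 - 5*ε/8 - 1/5)).
Order-3 pole: residue = g''(a)/2; g''(1/11) = -1244432292400/22632901551, so the residue is -622216146200/22632901551.
The factor ε**2 - 5*ε/8 - 1/5 splits as (ε - a)(ε - a') with a = 5/16 + (1/80)*sqrt(1905), a' = 5/16 - (1/80)*sqrt(1905). At the order-1 pole a set g(ε) = (ε - a)*f(ε) = [37/(39*(ε - 1/11)**3)] / (ε - a').
Simple pole: residue = g(a) at a = 5/16 + (1/80)*sqrt(1905), which is 311108073100/22632901551 - (6653269700/24567337581)*sqrt(1905).
List the singular points by increasing real part (a conjugate pair: the negative imaginary part first).

Radius of convergence at 0: 1/11.
At 5/16 - (1/80)*sqrt(1905): a pole of order 1; residue 311108073100/22632901551 + (6653269700/24567337581)*sqrt(1905).
At 1/11: a pole of order 3; residue -622216146200/22632901551.
At 5/16 + (1/80)*sqrt(1905): a pole of order 1; residue 311108073100/22632901551 - (6653269700/24567337581)*sqrt(1905).


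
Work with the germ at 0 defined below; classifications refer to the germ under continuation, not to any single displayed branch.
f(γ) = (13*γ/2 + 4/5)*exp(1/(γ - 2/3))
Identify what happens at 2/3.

The exponent 1/(γ - (2/3)) has a pole at 2/3, so exp(1/(γ - (2/3))) takes every nonzero value near it: an essential singularity (not a pole of any order).

The point is an essential singularity.


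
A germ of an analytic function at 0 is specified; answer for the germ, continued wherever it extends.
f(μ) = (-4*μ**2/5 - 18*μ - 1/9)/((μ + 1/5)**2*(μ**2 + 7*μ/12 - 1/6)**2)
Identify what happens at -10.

The point is a regular point.

Denominator factors: μ + 1/5 = -49/5 at μ = -10; μ**2 + 7*μ/12 - 1/6 = 94 at μ = -10 — none vanishes.
So the germ continues analytically to -10.


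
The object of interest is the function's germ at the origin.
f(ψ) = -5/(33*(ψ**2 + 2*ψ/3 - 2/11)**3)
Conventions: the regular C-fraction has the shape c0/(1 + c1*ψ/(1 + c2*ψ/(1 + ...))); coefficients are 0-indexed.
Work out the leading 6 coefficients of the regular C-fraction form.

The regular C-fraction coefficients are [605/24, -11, 13/6, -1211/234, 398387/141687, 49273510/131576361].

Taylor coefficients (expand at 0): a_0 = 605/24, a_1 = 6655/24, a_2 = 352715/144, a_3 = 3001405/162, a_4 = 166980605/1296, a_5 = 3284635145/3888.
c0 = a_0 = 605/24. Peel one level at a time: if S = 1 + c*ψ/S' with S'(0) = 1, then c is the ψ-coefficient of S and S' = c*ψ/(S - 1).
S_1 = c0/f = 1 + (-11)*ψ + (143/6)*ψ^2 + ...; c1 = -11.
S_2 = c1*ψ/(S_1 - 1) = 1 + (13/6)*ψ + (1211/108)*ψ^2 + ...; c2 = 13/6.
S_3 = c2*ψ/(S_2 - 1) = 1 + (-1211/234)*ψ + (398387/27378)*ψ^2 + ...; c3 = -1211/234.
S_4 = c3*ψ/(S_3 - 1) = 1 + (398387/141687)*ψ + (-41692970/39596067)*ψ^2 + ...; c4 = 398387/141687.
S_5 = c4*ψ/(S_4 - 1) = 1 + (49273510/131576361)*ψ + ...; c5 = 49273510/131576361.


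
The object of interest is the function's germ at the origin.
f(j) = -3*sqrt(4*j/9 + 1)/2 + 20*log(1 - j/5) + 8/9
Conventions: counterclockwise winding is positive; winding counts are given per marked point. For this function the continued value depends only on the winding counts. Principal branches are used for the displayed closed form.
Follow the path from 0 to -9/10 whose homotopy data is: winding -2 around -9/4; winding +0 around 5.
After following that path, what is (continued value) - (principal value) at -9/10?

The rational part is single-valued and drops out of the difference; each branch term changes only by its own monodromy.
(20)*log(1 - j/(5)): winding 0 around 5, so this term returns to its principal value, contribution 0.
(-3/2)*sqrt(1 - j/(-9/4)): winding -2 is even, the square root returns to the same sheet, contribution 0.
Summing the contributions at j = -9/10 gives 0.

Continued minus principal equals 0.


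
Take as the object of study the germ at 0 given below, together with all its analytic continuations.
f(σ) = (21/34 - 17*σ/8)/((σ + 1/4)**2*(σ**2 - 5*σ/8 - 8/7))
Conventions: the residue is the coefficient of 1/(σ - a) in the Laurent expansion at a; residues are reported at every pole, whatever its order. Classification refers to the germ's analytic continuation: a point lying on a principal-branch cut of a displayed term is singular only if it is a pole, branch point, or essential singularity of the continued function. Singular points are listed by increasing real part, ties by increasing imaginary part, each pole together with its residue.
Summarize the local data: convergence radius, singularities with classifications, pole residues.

Denominator factor (σ + 1/4)^2: pole of order 2 at -1/4, modulus 1/4.
Denominator factor (σ**2 - 5*σ/8 - 8/7): discriminant 2223/448, real irrational roots 5/16 + (3/112)*sqrt(1729) and 5/16 - (3/112)*sqrt(1729); poles of order 1, moduli 5/16 + (3/112)*sqrt(1729) and -5/16 + (3/112)*sqrt(1729).
The radius of convergence is the smallest modulus among the singular points: 1/4.
The factor σ**2 - 5*σ/8 - 8/7 splits as (σ - a)(σ - a') with a = 5/16 - (3/112)*sqrt(1729), a' = 5/16 + (3/112)*sqrt(1729). At the order-1 pole a set g(σ) = (σ - a)*f(σ) = [(21/34 - 17*σ/8)/(σ + 1/4)**2] / (σ - a').
Simple pole: residue = g(a) at a = 5/16 - (3/112)*sqrt(1729), which is -51436/26979 - (2193772/59974317)*sqrt(1729).
At the order-2 pole -1/4 set g(σ) = (σ - (-1/4))^2*f(σ) = (21/34 - 17*σ/8)/(σ**2 - 5*σ/8 - 8/7).
Order-2 pole: residue = g'(a); g'(-1/4) = 102872/26979, so the residue is 102872/26979.
The factor σ**2 - 5*σ/8 - 8/7 splits as (σ - a)(σ - a') with a = 5/16 + (3/112)*sqrt(1729), a' = 5/16 - (3/112)*sqrt(1729). At the order-1 pole a set g(σ) = (σ - a)*f(σ) = [(21/34 - 17*σ/8)/(σ + 1/4)**2] / (σ - a').
Simple pole: residue = g(a) at a = 5/16 + (3/112)*sqrt(1729), which is -51436/26979 + (2193772/59974317)*sqrt(1729).
List the singular points by increasing real part (a conjugate pair: the negative imaginary part first).

Radius of convergence at 0: 1/4.
At 5/16 - (3/112)*sqrt(1729): a pole of order 1; residue -51436/26979 - (2193772/59974317)*sqrt(1729).
At -1/4: a pole of order 2; residue 102872/26979.
At 5/16 + (3/112)*sqrt(1729): a pole of order 1; residue -51436/26979 + (2193772/59974317)*sqrt(1729).


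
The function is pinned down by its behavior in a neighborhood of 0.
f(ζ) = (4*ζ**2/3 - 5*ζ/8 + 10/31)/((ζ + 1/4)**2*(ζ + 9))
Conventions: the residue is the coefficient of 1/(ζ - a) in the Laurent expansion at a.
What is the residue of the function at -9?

At the order-1 pole -9 set g(ζ) = (ζ - (-9))*f(ζ) = (4*ζ**2/3 - 5*ζ/8 + 10/31)/(ζ + 1/4)**2.
Simple pole: residue = g(a) at a = -9, which is 8074/5425.

The residue is 8074/5425.


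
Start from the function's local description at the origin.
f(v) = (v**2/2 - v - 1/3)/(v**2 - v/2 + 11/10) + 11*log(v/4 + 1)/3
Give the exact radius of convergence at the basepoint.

Denominator factor (v**2 - v/2 + 11/10): discriminant -83/20, complex-conjugate roots (1/4) + ((1/20)*sqrt(415))*i and (1/4) - ((1/20)*sqrt(415))*i; poles of order 1, moduli (1/10)*sqrt(110) and (1/10)*sqrt(110).
Branch term (11/3)*log(1 - v/(-4)): its argument vanishes at v = -4, a logarithmic branch point, modulus 4.
The radius of convergence is the smallest modulus among the singular points: (1/10)*sqrt(110).

The radius of convergence is (1/10)*sqrt(110).
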